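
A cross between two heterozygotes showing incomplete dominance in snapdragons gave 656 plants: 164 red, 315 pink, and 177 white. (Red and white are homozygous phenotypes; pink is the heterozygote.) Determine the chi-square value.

1.546

With incomplete dominance, a heterozygote × heterozygote cross gives a 1:2:1 phenotypic ratio.
Total ratio parts = 4. Expected numbers out of 656:
  red: 656 × 1/4 = 164
  pink: 656 × 2/4 = 328
  white: 656 × 1/4 = 164
χ² = Σ (O − E)² / E
  red: (164 − 164)² / 164 = 0.0000
  pink: (315 − 328)² / 328 = 0.5152
  white: (177 − 164)² / 164 = 1.0305
χ² = 0.0000 + 0.5152 + 1.0305 = 1.5457 ≈ 1.546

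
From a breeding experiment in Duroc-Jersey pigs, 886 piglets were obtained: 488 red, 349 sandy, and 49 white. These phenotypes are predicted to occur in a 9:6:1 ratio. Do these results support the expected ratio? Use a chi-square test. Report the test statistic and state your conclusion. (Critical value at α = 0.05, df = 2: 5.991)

1.794; consistent

Expected counts for N = 886 under a 9:6:1 ratio (total parts = 16):
  red: 886 × 9/16 = 498.375
  sandy: 886 × 6/16 = 332.25
  white: 886 × 1/16 = 55.375
χ² = Σ (O − E)² / E
  red: (488 − 498.375)² / 498.375 = 0.2160
  sandy: (349 − 332.25)² / 332.25 = 0.8444
  white: (49 − 55.375)² / 55.375 = 0.7339
χ² = 0.2160 + 0.8444 + 0.7339 = 1.7943 ≈ 1.794
Degrees of freedom = 3 − 1 = 2; critical value at α = 0.05 is 5.991.
Since 1.794 < 5.991, we fail to reject the null hypothesis — the data are consistent with the 9:6:1 ratio.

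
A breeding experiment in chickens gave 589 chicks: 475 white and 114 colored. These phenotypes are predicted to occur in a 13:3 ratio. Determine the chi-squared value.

0.141

Under the 13:3 hypothesis (Σ ratio = 16, N = 589):
  white: 589 × 13/16 = 478.5625
  colored: 589 × 3/16 = 110.4375
χ² = Σ (O − E)² / E
  white: (475 − 478.5625)² / 478.5625 = 0.0265
  colored: (114 − 110.4375)² / 110.4375 = 0.1149
χ² = 0.0265 + 0.1149 = 0.1414 ≈ 0.141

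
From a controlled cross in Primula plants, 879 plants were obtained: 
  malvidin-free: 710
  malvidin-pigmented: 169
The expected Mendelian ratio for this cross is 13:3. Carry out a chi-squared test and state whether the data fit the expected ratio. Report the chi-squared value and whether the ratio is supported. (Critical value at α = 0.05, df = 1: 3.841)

0.131; consistent

Under the 13:3 hypothesis (Σ ratio = 16, N = 879):
  malvidin-free: 879 × 13/16 = 714.1875
  malvidin-pigmented: 879 × 3/16 = 164.8125
χ² = Σ (O − E)² / E
  malvidin-free: (710 − 714.1875)² / 714.1875 = 0.0246
  malvidin-pigmented: (169 − 164.8125)² / 164.8125 = 0.1064
χ² = 0.0246 + 0.1064 = 0.131
Degrees of freedom = 2 − 1 = 1; critical value at α = 0.05 is 3.841.
Since 0.131 < 3.841, we fail to reject the null hypothesis — the data are consistent with the 13:3 ratio.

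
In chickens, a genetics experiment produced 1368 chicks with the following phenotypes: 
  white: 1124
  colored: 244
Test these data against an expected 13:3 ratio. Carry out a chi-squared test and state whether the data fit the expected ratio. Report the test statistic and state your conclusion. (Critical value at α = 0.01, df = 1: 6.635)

0.750; consistent

Expected counts for N = 1368 under a 13:3 ratio (total parts = 16):
  white: 1368 × 13/16 = 1111.5
  colored: 1368 × 3/16 = 256.5
χ² = Σ (O − E)² / E
  white: (1124 − 1111.5)² / 1111.5 = 0.1406
  colored: (244 − 256.5)² / 256.5 = 0.6092
χ² = 0.1406 + 0.6092 = 0.7498 ≈ 0.750
Degrees of freedom = 2 − 1 = 1; critical value at α = 0.01 is 6.635.
Since 0.750 < 6.635, we fail to reject the null hypothesis — the data are consistent with the 13:3 ratio.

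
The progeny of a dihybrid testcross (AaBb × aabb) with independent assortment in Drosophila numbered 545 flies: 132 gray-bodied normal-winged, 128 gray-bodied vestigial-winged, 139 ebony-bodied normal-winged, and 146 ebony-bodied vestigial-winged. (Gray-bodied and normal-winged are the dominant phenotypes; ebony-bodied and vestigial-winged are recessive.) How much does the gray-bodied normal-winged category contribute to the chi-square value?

0.133

A dihybrid testcross with independent assortment gives a 1:1:1:1 ratio.
Total ratio parts = 4. Expected numbers out of 545:
  gray-bodied normal-winged: 545 × 1/4 = 136.25
  gray-bodied vestigial-winged: 545 × 1/4 = 136.25
  ebony-bodied normal-winged: 545 × 1/4 = 136.25
  ebony-bodied vestigial-winged: 545 × 1/4 = 136.25
Contribution of gray-bodied normal-winged: (132 − 136.25)² / 136.25 = 0.1326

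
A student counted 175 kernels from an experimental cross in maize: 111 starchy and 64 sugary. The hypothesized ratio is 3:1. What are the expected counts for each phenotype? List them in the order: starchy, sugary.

Expected counts for N = 175 under a 3:1 ratio (total parts = 4):
  starchy: 175 × 3/4 = 131.25
  sugary: 175 × 1/4 = 43.75

131.25, 43.75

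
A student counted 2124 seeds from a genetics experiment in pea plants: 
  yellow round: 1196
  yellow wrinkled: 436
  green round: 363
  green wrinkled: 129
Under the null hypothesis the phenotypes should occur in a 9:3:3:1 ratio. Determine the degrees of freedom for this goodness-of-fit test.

A goodness-of-fit test with 4 phenotype classes has df = 4 − 1 = 3.

3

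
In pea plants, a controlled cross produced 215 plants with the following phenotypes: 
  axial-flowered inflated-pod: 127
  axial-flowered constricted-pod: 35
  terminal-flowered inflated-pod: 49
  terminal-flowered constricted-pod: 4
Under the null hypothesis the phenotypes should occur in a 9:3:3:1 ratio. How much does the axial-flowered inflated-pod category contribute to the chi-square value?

0.304

Under the 9:3:3:1 hypothesis (Σ ratio = 16, N = 215):
  axial-flowered inflated-pod: 215 × 9/16 = 120.9375
  axial-flowered constricted-pod: 215 × 3/16 = 40.3125
  terminal-flowered inflated-pod: 215 × 3/16 = 40.3125
  terminal-flowered constricted-pod: 215 × 1/16 = 13.4375
Contribution of axial-flowered inflated-pod: (127 − 120.9375)² / 120.9375 = 0.3039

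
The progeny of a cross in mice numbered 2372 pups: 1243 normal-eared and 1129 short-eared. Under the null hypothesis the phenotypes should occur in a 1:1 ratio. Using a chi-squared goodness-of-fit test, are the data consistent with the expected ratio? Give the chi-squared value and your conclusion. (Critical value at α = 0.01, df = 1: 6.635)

5.479; consistent

The 1:1 ratio has 2 parts, so with N = 2372 the expected counts are:
  normal-eared: 2372 × 1/2 = 1186
  short-eared: 2372 × 1/2 = 1186
χ² = Σ (O − E)² / E
  normal-eared: (1243 − 1186)² / 1186 = 2.7395
  short-eared: (1129 − 1186)² / 1186 = 2.7395
χ² = 2.7395 + 2.7395 = 5.479
Degrees of freedom = 2 − 1 = 1; critical value at α = 0.01 is 6.635.
Since 5.479 < 6.635, we fail to reject the null hypothesis — the data are consistent with the 1:1 ratio.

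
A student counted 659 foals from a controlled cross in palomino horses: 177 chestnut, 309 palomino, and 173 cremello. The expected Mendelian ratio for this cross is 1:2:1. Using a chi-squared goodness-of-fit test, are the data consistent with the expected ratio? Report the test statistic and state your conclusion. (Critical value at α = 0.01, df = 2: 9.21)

Total ratio parts = 4. Expected numbers out of 659:
  chestnut: 659 × 1/4 = 164.75
  palomino: 659 × 2/4 = 329.5
  cremello: 659 × 1/4 = 164.75
χ² = Σ (O − E)² / E
  chestnut: (177 − 164.75)² / 164.75 = 0.9108
  palomino: (309 − 329.5)² / 329.5 = 1.2754
  cremello: (173 − 164.75)² / 164.75 = 0.4131
χ² = 0.9108 + 1.2754 + 0.4131 = 2.5993 ≈ 2.599
Degrees of freedom = 3 − 1 = 2; critical value at α = 0.01 is 9.21.
Since 2.599 < 9.21, we fail to reject the null hypothesis — the data are consistent with the 1:2:1 ratio.

2.599; consistent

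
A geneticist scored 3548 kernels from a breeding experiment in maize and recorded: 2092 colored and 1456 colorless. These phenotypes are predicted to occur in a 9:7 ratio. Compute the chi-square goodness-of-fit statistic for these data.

Under the 9:7 hypothesis (Σ ratio = 16, N = 3548):
  colored: 3548 × 9/16 = 1995.75
  colorless: 3548 × 7/16 = 1552.25
χ² = Σ (O − E)² / E
  colored: (2092 − 1995.75)² / 1995.75 = 4.6419
  colorless: (1456 − 1552.25)² / 1552.25 = 5.9682
χ² = 4.6419 + 5.9682 = 10.6101 ≈ 10.610

10.610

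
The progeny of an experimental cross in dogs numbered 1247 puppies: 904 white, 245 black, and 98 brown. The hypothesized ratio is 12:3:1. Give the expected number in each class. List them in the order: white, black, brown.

935.25, 233.8125, 77.9375

The 12:3:1 ratio has 16 parts, so with N = 1247 the expected counts are:
  white: 1247 × 12/16 = 935.25
  black: 1247 × 3/16 = 233.8125
  brown: 1247 × 1/16 = 77.9375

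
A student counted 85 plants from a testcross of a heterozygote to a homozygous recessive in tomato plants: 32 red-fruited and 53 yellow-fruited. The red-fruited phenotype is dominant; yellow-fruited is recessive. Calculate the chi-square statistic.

A testcross of a heterozygote (Aa × aa) gives a 1:1 phenotypic ratio.
Expected counts for N = 85 under a 1:1 ratio (total parts = 2):
  red-fruited: 85 × 1/2 = 42.5
  yellow-fruited: 85 × 1/2 = 42.5
χ² = Σ (O − E)² / E
  red-fruited: (32 − 42.5)² / 42.5 = 2.5941
  yellow-fruited: (53 − 42.5)² / 42.5 = 2.5941
χ² = 2.5941 + 2.5941 = 5.1882 ≈ 5.188

5.188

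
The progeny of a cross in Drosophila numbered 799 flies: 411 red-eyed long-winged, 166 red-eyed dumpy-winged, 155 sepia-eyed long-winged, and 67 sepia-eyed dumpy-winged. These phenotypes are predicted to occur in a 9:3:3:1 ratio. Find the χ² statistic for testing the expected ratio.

11.046

Under the 9:3:3:1 hypothesis (Σ ratio = 16, N = 799):
  red-eyed long-winged: 799 × 9/16 = 449.4375
  red-eyed dumpy-winged: 799 × 3/16 = 149.8125
  sepia-eyed long-winged: 799 × 3/16 = 149.8125
  sepia-eyed dumpy-winged: 799 × 1/16 = 49.9375
χ² = Σ (O − E)² / E
  red-eyed long-winged: (411 − 449.4375)² / 449.4375 = 3.2873
  red-eyed dumpy-winged: (166 − 149.8125)² / 149.8125 = 1.7491
  sepia-eyed long-winged: (155 − 149.8125)² / 149.8125 = 0.1796
  sepia-eyed dumpy-winged: (67 − 49.9375)² / 49.9375 = 5.8299
χ² = 3.2873 + 1.7491 + 0.1796 + 5.8299 = 11.0459 ≈ 11.046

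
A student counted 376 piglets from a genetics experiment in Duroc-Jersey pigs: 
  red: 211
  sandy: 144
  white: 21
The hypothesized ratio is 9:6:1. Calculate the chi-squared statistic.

0.331

Under the 9:6:1 hypothesis (Σ ratio = 16, N = 376):
  red: 376 × 9/16 = 211.5
  sandy: 376 × 6/16 = 141
  white: 376 × 1/16 = 23.5
χ² = Σ (O − E)² / E
  red: (211 − 211.5)² / 211.5 = 0.0012
  sandy: (144 − 141)² / 141 = 0.0638
  white: (21 − 23.5)² / 23.5 = 0.2660
χ² = 0.0012 + 0.0638 + 0.2660 = 0.331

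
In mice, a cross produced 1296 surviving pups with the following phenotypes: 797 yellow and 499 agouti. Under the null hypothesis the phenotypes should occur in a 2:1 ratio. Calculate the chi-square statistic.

15.587

The 2:1 ratio has 3 parts, so with N = 1296 the expected counts are:
  yellow: 1296 × 2/3 = 864
  agouti: 1296 × 1/3 = 432
χ² = Σ (O − E)² / E
  yellow: (797 − 864)² / 864 = 5.1956
  agouti: (499 − 432)² / 432 = 10.3912
χ² = 5.1956 + 10.3912 = 15.5868 ≈ 15.587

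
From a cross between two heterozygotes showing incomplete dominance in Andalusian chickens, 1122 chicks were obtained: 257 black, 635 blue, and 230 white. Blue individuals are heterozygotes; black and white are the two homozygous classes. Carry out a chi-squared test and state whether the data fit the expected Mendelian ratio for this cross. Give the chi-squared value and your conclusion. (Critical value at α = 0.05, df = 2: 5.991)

20.822; not consistent

With incomplete dominance, a heterozygote × heterozygote cross gives a 1:2:1 phenotypic ratio.
Expected counts for N = 1122 under a 1:2:1 ratio (total parts = 4):
  black: 1122 × 1/4 = 280.5
  blue: 1122 × 2/4 = 561
  white: 1122 × 1/4 = 280.5
χ² = Σ (O − E)² / E
  black: (257 − 280.5)² / 280.5 = 1.9688
  blue: (635 − 561)² / 561 = 9.7611
  white: (230 − 280.5)² / 280.5 = 9.0918
χ² = 1.9688 + 9.7611 + 9.0918 = 20.8217 ≈ 20.822
Degrees of freedom = 3 − 1 = 2; critical value at α = 0.05 is 5.991.
Since 20.822 > 5.991, we reject the null hypothesis — the data do not fit the 1:2:1 ratio.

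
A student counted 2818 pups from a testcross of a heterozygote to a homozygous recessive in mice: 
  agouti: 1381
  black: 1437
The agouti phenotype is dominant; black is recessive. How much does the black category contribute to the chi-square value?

A testcross of a heterozygote (Aa × aa) gives a 1:1 phenotypic ratio.
Total ratio parts = 2. Expected numbers out of 2818:
  agouti: 2818 × 1/2 = 1409
  black: 2818 × 1/2 = 1409
Contribution of black: (1437 − 1409)² / 1409 = 0.5564

0.556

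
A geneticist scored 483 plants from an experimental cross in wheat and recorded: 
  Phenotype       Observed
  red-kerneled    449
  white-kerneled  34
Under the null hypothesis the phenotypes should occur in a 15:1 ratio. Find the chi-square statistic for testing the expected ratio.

0.514

Expected counts for N = 483 under a 15:1 ratio (total parts = 16):
  red-kerneled: 483 × 15/16 = 452.8125
  white-kerneled: 483 × 1/16 = 30.1875
χ² = Σ (O − E)² / E
  red-kerneled: (449 − 452.8125)² / 452.8125 = 0.0321
  white-kerneled: (34 − 30.1875)² / 30.1875 = 0.4815
χ² = 0.0321 + 0.4815 = 0.5136 ≈ 0.514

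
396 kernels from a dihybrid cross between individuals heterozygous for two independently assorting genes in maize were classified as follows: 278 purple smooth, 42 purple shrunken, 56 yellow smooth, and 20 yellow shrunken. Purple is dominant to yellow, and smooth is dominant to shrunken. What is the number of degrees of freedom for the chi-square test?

3

A dihybrid F₂ with independent assortment and complete dominance at both loci gives a 9:3:3:1 phenotypic ratio.
A goodness-of-fit test with 4 phenotype classes has df = 4 − 1 = 3.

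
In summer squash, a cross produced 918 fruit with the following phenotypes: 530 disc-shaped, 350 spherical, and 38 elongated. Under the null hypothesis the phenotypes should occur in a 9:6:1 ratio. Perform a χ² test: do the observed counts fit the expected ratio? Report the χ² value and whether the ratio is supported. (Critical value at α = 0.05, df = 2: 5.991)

6.998; not consistent

Under the 9:6:1 hypothesis (Σ ratio = 16, N = 918):
  disc-shaped: 918 × 9/16 = 516.375
  spherical: 918 × 6/16 = 344.25
  elongated: 918 × 1/16 = 57.375
χ² = Σ (O − E)² / E
  disc-shaped: (530 − 516.375)² / 516.375 = 0.3595
  spherical: (350 − 344.25)² / 344.25 = 0.0960
  elongated: (38 − 57.375)² / 57.375 = 6.5428
χ² = 0.3595 + 0.0960 + 6.5428 = 6.9983 ≈ 6.998
Degrees of freedom = 3 − 1 = 2; critical value at α = 0.05 is 5.991.
Since 6.998 > 5.991, we reject the null hypothesis — the data do not fit the 9:6:1 ratio.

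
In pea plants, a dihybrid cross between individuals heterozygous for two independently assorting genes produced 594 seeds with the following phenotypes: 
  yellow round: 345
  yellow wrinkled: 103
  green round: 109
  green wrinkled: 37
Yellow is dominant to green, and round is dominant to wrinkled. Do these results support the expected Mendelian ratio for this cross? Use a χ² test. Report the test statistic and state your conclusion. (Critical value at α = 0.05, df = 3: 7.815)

A dihybrid F₂ with independent assortment and complete dominance at both loci gives a 9:3:3:1 phenotypic ratio.
Total ratio parts = 16. Expected numbers out of 594:
  yellow round: 594 × 9/16 = 334.125
  yellow wrinkled: 594 × 3/16 = 111.375
  green round: 594 × 3/16 = 111.375
  green wrinkled: 594 × 1/16 = 37.125
χ² = Σ (O − E)² / E
  yellow round: (345 − 334.125)² / 334.125 = 0.3540
  yellow wrinkled: (103 − 111.375)² / 111.375 = 0.6298
  green round: (109 − 111.375)² / 111.375 = 0.0506
  green wrinkled: (37 − 37.125)² / 37.125 = 0.0004
χ² = 0.3540 + 0.6298 + 0.0506 + 0.0004 = 1.0348 ≈ 1.035
Degrees of freedom = 4 − 1 = 3; critical value at α = 0.05 is 7.815.
Since 1.035 < 7.815, we fail to reject the null hypothesis — the data are consistent with the 9:3:3:1 ratio.

1.035; consistent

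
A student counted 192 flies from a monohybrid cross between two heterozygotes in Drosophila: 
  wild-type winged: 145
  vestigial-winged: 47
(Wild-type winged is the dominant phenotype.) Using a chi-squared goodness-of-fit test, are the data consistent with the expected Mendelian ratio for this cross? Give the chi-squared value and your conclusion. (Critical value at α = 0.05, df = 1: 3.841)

0.028; consistent

For a monohybrid cross between heterozygotes with complete dominance, the expected phenotypic ratio is 3:1.
Expected counts for N = 192 under a 3:1 ratio (total parts = 4):
  wild-type winged: 192 × 3/4 = 144
  vestigial-winged: 192 × 1/4 = 48
χ² = Σ (O − E)² / E
  wild-type winged: (145 − 144)² / 144 = 0.0069
  vestigial-winged: (47 − 48)² / 48 = 0.0208
χ² = 0.0069 + 0.0208 = 0.0277 ≈ 0.028
Degrees of freedom = 2 − 1 = 1; critical value at α = 0.05 is 3.841.
Since 0.028 < 3.841, we fail to reject the null hypothesis — the data are consistent with the 3:1 ratio.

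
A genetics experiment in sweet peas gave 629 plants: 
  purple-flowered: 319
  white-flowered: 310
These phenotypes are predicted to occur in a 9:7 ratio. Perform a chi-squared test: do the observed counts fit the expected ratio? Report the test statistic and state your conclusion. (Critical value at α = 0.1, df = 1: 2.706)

The 9:7 ratio has 16 parts, so with N = 629 the expected counts are:
  purple-flowered: 629 × 9/16 = 353.8125
  white-flowered: 629 × 7/16 = 275.1875
χ² = Σ (O − E)² / E
  purple-flowered: (319 − 353.8125)² / 353.8125 = 3.4253
  white-flowered: (310 − 275.1875)² / 275.1875 = 4.4039
χ² = 3.4253 + 4.4039 = 7.8292 ≈ 7.829
Degrees of freedom = 2 − 1 = 1; critical value at α = 0.1 is 2.706.
Since 7.829 > 2.706, we reject the null hypothesis — the data do not fit the 9:7 ratio.

7.829; not consistent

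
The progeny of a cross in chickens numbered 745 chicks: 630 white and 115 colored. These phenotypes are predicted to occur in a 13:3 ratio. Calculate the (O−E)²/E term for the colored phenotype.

4.363

Total ratio parts = 16. Expected numbers out of 745:
  white: 745 × 13/16 = 605.3125
  colored: 745 × 3/16 = 139.6875
Contribution of colored: (115 − 139.6875)² / 139.6875 = 4.3631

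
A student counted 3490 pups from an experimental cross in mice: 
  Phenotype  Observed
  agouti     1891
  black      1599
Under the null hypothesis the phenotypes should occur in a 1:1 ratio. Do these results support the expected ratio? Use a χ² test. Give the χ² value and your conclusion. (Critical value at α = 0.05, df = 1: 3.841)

24.431; not consistent

Under the 1:1 hypothesis (Σ ratio = 2, N = 3490):
  agouti: 3490 × 1/2 = 1745
  black: 3490 × 1/2 = 1745
χ² = Σ (O − E)² / E
  agouti: (1891 − 1745)² / 1745 = 12.2155
  black: (1599 − 1745)² / 1745 = 12.2155
χ² = 12.2155 + 12.2155 = 24.431
Degrees of freedom = 2 − 1 = 1; critical value at α = 0.05 is 3.841.
Since 24.431 > 3.841, we reject the null hypothesis — the data do not fit the 1:1 ratio.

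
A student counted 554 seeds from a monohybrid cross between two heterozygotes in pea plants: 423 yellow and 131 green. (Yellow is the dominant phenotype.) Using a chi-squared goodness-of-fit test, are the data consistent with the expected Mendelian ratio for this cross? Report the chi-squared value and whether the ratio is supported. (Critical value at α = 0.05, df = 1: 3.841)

0.542; consistent

For a monohybrid cross between heterozygotes with complete dominance, the expected phenotypic ratio is 3:1.
Expected counts for N = 554 under a 3:1 ratio (total parts = 4):
  yellow: 554 × 3/4 = 415.5
  green: 554 × 1/4 = 138.5
χ² = Σ (O − E)² / E
  yellow: (423 − 415.5)² / 415.5 = 0.1354
  green: (131 − 138.5)² / 138.5 = 0.4061
χ² = 0.1354 + 0.4061 = 0.5415 ≈ 0.542
Degrees of freedom = 2 − 1 = 1; critical value at α = 0.05 is 3.841.
Since 0.542 < 3.841, we fail to reject the null hypothesis — the data are consistent with the 3:1 ratio.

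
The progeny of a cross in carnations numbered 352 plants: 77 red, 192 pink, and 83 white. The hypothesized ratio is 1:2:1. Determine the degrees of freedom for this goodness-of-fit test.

2

A goodness-of-fit test with 3 phenotype classes has df = 3 − 1 = 2.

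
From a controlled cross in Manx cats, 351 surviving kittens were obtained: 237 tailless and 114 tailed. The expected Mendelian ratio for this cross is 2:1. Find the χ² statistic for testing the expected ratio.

0.115

Under the 2:1 hypothesis (Σ ratio = 3, N = 351):
  tailless: 351 × 2/3 = 234
  tailed: 351 × 1/3 = 117
χ² = Σ (O − E)² / E
  tailless: (237 − 234)² / 234 = 0.0385
  tailed: (114 − 117)² / 117 = 0.0769
χ² = 0.0385 + 0.0769 = 0.1154 ≈ 0.115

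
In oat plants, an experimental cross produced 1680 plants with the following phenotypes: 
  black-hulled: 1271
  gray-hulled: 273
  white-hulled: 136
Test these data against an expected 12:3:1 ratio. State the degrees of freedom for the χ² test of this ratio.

2

A goodness-of-fit test with 3 phenotype classes has df = 3 − 1 = 2.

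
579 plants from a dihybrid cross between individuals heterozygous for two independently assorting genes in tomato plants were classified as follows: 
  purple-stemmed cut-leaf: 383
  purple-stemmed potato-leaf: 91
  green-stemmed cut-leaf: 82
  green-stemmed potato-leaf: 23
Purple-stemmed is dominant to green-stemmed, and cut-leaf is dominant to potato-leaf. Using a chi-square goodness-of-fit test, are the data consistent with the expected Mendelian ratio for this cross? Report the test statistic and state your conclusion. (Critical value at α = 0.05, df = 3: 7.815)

A dihybrid F₂ with independent assortment and complete dominance at both loci gives a 9:3:3:1 phenotypic ratio.
Under the 9:3:3:1 hypothesis (Σ ratio = 16, N = 579):
  purple-stemmed cut-leaf: 579 × 9/16 = 325.6875
  purple-stemmed potato-leaf: 579 × 3/16 = 108.5625
  green-stemmed cut-leaf: 579 × 3/16 = 108.5625
  green-stemmed potato-leaf: 579 × 1/16 = 36.1875
χ² = Σ (O − E)² / E
  purple-stemmed cut-leaf: (383 − 325.6875)² / 325.6875 = 10.0855
  purple-stemmed potato-leaf: (91 − 108.5625)² / 108.5625 = 2.8411
  green-stemmed cut-leaf: (82 − 108.5625)² / 108.5625 = 6.4992
  green-stemmed potato-leaf: (23 − 36.1875)² / 36.1875 = 4.8058
χ² = 10.0855 + 2.8411 + 6.4992 + 4.8058 = 24.2316 ≈ 24.232
Degrees of freedom = 4 − 1 = 3; critical value at α = 0.05 is 7.815.
Since 24.232 > 7.815, we reject the null hypothesis — the data do not fit the 9:3:3:1 ratio.

24.232; not consistent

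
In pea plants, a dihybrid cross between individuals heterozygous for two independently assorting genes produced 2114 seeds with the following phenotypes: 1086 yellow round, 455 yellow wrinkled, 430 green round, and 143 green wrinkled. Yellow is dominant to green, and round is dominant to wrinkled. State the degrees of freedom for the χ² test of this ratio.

3

A dihybrid F₂ with independent assortment and complete dominance at both loci gives a 9:3:3:1 phenotypic ratio.
A goodness-of-fit test with 4 phenotype classes has df = 4 − 1 = 3.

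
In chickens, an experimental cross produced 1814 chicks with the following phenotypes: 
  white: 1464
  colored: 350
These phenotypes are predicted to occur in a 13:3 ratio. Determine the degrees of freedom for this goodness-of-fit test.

1

A goodness-of-fit test with 2 phenotype classes has df = 2 − 1 = 1.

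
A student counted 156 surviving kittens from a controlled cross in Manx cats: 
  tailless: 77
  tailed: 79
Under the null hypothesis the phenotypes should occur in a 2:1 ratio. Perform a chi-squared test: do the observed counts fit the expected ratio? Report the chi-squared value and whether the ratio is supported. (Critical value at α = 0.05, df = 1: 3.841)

The 2:1 ratio has 3 parts, so with N = 156 the expected counts are:
  tailless: 156 × 2/3 = 104
  tailed: 156 × 1/3 = 52
χ² = Σ (O − E)² / E
  tailless: (77 − 104)² / 104 = 7.0096
  tailed: (79 − 52)² / 52 = 14.0192
χ² = 7.0096 + 14.0192 = 21.0288 ≈ 21.029
Degrees of freedom = 2 − 1 = 1; critical value at α = 0.05 is 3.841.
Since 21.029 > 3.841, we reject the null hypothesis — the data do not fit the 2:1 ratio.

21.029; not consistent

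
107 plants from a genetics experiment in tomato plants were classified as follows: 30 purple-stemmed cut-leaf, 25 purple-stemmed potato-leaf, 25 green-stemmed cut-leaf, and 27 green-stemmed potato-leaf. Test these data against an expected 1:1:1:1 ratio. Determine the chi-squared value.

Total ratio parts = 4. Expected numbers out of 107:
  purple-stemmed cut-leaf: 107 × 1/4 = 26.75
  purple-stemmed potato-leaf: 107 × 1/4 = 26.75
  green-stemmed cut-leaf: 107 × 1/4 = 26.75
  green-stemmed potato-leaf: 107 × 1/4 = 26.75
χ² = Σ (O − E)² / E
  purple-stemmed cut-leaf: (30 − 26.75)² / 26.75 = 0.3949
  purple-stemmed potato-leaf: (25 − 26.75)² / 26.75 = 0.1145
  green-stemmed cut-leaf: (25 − 26.75)² / 26.75 = 0.1145
  green-stemmed potato-leaf: (27 − 26.75)² / 26.75 = 0.0023
χ² = 0.3949 + 0.1145 + 0.1145 + 0.0023 = 0.6262 ≈ 0.626

0.626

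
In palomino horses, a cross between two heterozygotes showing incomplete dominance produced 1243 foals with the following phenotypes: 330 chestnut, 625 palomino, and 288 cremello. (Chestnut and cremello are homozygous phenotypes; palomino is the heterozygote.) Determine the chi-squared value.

With incomplete dominance, a heterozygote × heterozygote cross gives a 1:2:1 phenotypic ratio.
Expected counts for N = 1243 under a 1:2:1 ratio (total parts = 4):
  chestnut: 1243 × 1/4 = 310.75
  palomino: 1243 × 2/4 = 621.5
  cremello: 1243 × 1/4 = 310.75
χ² = Σ (O − E)² / E
  chestnut: (330 − 310.75)² / 310.75 = 1.1925
  palomino: (625 − 621.5)² / 621.5 = 0.0197
  cremello: (288 − 310.75)² / 310.75 = 1.6655
χ² = 1.1925 + 0.0197 + 1.6655 = 2.8777 ≈ 2.878

2.878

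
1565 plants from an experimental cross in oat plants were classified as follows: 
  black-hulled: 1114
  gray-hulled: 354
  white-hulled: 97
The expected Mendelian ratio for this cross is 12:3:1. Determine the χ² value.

The 12:3:1 ratio has 16 parts, so with N = 1565 the expected counts are:
  black-hulled: 1565 × 12/16 = 1173.75
  gray-hulled: 1565 × 3/16 = 293.4375
  white-hulled: 1565 × 1/16 = 97.8125
χ² = Σ (O − E)² / E
  black-hulled: (1114 − 1173.75)² / 1173.75 = 3.0416
  gray-hulled: (354 − 293.4375)² / 293.4375 = 12.4995
  white-hulled: (97 − 97.8125)² / 97.8125 = 0.0067
χ² = 3.0416 + 12.4995 + 0.0067 = 15.5478 ≈ 15.548

15.548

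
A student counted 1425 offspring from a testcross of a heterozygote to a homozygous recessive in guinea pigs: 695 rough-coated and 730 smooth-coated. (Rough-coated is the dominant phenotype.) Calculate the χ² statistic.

0.860

A testcross of a heterozygote (Aa × aa) gives a 1:1 phenotypic ratio.
The 1:1 ratio has 2 parts, so with N = 1425 the expected counts are:
  rough-coated: 1425 × 1/2 = 712.5
  smooth-coated: 1425 × 1/2 = 712.5
χ² = Σ (O − E)² / E
  rough-coated: (695 − 712.5)² / 712.5 = 0.4298
  smooth-coated: (730 − 712.5)² / 712.5 = 0.4298
χ² = 0.4298 + 0.4298 = 0.8596 ≈ 0.860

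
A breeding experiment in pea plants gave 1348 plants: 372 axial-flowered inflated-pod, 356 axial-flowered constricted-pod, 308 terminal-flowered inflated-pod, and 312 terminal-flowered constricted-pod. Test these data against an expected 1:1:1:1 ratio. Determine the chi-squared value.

Under the 1:1:1:1 hypothesis (Σ ratio = 4, N = 1348):
  axial-flowered inflated-pod: 1348 × 1/4 = 337
  axial-flowered constricted-pod: 1348 × 1/4 = 337
  terminal-flowered inflated-pod: 1348 × 1/4 = 337
  terminal-flowered constricted-pod: 1348 × 1/4 = 337
χ² = Σ (O − E)² / E
  axial-flowered inflated-pod: (372 − 337)² / 337 = 3.6350
  axial-flowered constricted-pod: (356 − 337)² / 337 = 1.0712
  terminal-flowered inflated-pod: (308 − 337)² / 337 = 2.4955
  terminal-flowered constricted-pod: (312 − 337)² / 337 = 1.8546
χ² = 3.6350 + 1.0712 + 2.4955 + 1.8546 = 9.0563 ≈ 9.056

9.056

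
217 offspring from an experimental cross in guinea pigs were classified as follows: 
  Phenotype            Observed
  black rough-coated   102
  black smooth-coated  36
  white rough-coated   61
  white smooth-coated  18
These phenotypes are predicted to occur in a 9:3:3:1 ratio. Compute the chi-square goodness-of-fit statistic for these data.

Under the 9:3:3:1 hypothesis (Σ ratio = 16, N = 217):
  black rough-coated: 217 × 9/16 = 122.0625
  black smooth-coated: 217 × 3/16 = 40.6875
  white rough-coated: 217 × 3/16 = 40.6875
  white smooth-coated: 217 × 1/16 = 13.5625
χ² = Σ (O − E)² / E
  black rough-coated: (102 − 122.0625)² / 122.0625 = 3.2975
  black smooth-coated: (36 − 40.6875)² / 40.6875 = 0.5400
  white rough-coated: (61 − 40.6875)² / 40.6875 = 10.1406
  white smooth-coated: (18 − 13.5625)² / 13.5625 = 1.4519
χ² = 3.2975 + 0.5400 + 10.1406 + 1.4519 = 15.430

15.430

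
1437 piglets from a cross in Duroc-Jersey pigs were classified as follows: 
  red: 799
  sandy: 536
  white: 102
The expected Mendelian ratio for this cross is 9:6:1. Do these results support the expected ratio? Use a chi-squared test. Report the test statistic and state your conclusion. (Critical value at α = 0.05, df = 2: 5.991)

1.776; consistent

Under the 9:6:1 hypothesis (Σ ratio = 16, N = 1437):
  red: 1437 × 9/16 = 808.3125
  sandy: 1437 × 6/16 = 538.875
  white: 1437 × 1/16 = 89.8125
χ² = Σ (O − E)² / E
  red: (799 − 808.3125)² / 808.3125 = 0.1073
  sandy: (536 − 538.875)² / 538.875 = 0.0153
  white: (102 − 89.8125)² / 89.8125 = 1.6538
χ² = 0.1073 + 0.0153 + 1.6538 = 1.7764 ≈ 1.776
Degrees of freedom = 3 − 1 = 2; critical value at α = 0.05 is 5.991.
Since 1.776 < 5.991, we fail to reject the null hypothesis — the data are consistent with the 9:6:1 ratio.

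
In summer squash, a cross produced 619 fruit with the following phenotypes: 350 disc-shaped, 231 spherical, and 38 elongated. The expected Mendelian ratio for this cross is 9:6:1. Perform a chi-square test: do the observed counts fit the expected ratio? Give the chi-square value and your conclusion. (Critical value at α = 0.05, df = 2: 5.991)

0.027; consistent

The 9:6:1 ratio has 16 parts, so with N = 619 the expected counts are:
  disc-shaped: 619 × 9/16 = 348.1875
  spherical: 619 × 6/16 = 232.125
  elongated: 619 × 1/16 = 38.6875
χ² = Σ (O − E)² / E
  disc-shaped: (350 − 348.1875)² / 348.1875 = 0.0094
  spherical: (231 − 232.125)² / 232.125 = 0.0055
  elongated: (38 − 38.6875)² / 38.6875 = 0.0122
χ² = 0.0094 + 0.0055 + 0.0122 = 0.0271 ≈ 0.027
Degrees of freedom = 3 − 1 = 2; critical value at α = 0.05 is 5.991.
Since 0.027 < 5.991, we fail to reject the null hypothesis — the data are consistent with the 9:6:1 ratio.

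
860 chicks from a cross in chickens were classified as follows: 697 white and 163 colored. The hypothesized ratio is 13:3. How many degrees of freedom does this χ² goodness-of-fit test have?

A goodness-of-fit test with 2 phenotype classes has df = 2 − 1 = 1.

1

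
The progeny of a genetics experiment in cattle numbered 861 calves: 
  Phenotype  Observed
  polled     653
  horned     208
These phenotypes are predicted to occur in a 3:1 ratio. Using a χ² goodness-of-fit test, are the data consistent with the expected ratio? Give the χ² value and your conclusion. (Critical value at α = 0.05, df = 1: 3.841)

Total ratio parts = 4. Expected numbers out of 861:
  polled: 861 × 3/4 = 645.75
  horned: 861 × 1/4 = 215.25
χ² = Σ (O − E)² / E
  polled: (653 − 645.75)² / 645.75 = 0.0814
  horned: (208 − 215.25)² / 215.25 = 0.2442
χ² = 0.0814 + 0.2442 = 0.3256 ≈ 0.326
Degrees of freedom = 2 − 1 = 1; critical value at α = 0.05 is 3.841.
Since 0.326 < 3.841, we fail to reject the null hypothesis — the data are consistent with the 3:1 ratio.

0.326; consistent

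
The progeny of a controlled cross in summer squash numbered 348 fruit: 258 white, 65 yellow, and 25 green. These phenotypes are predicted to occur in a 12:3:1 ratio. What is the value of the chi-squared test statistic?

0.521

Under the 12:3:1 hypothesis (Σ ratio = 16, N = 348):
  white: 348 × 12/16 = 261
  yellow: 348 × 3/16 = 65.25
  green: 348 × 1/16 = 21.75
χ² = Σ (O − E)² / E
  white: (258 − 261)² / 261 = 0.0345
  yellow: (65 − 65.25)² / 65.25 = 0.0010
  green: (25 − 21.75)² / 21.75 = 0.4856
χ² = 0.0345 + 0.0010 + 0.4856 = 0.5211 ≈ 0.521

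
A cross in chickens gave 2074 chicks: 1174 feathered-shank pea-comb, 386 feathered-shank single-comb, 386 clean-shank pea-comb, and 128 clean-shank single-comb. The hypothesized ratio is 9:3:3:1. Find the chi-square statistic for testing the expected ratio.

0.110

The 9:3:3:1 ratio has 16 parts, so with N = 2074 the expected counts are:
  feathered-shank pea-comb: 2074 × 9/16 = 1166.625
  feathered-shank single-comb: 2074 × 3/16 = 388.875
  clean-shank pea-comb: 2074 × 3/16 = 388.875
  clean-shank single-comb: 2074 × 1/16 = 129.625
χ² = Σ (O − E)² / E
  feathered-shank pea-comb: (1174 − 1166.625)² / 1166.625 = 0.0466
  feathered-shank single-comb: (386 − 388.875)² / 388.875 = 0.0213
  clean-shank pea-comb: (386 − 388.875)² / 388.875 = 0.0213
  clean-shank single-comb: (128 − 129.625)² / 129.625 = 0.0204
χ² = 0.0466 + 0.0213 + 0.0213 + 0.0204 = 0.1096 ≈ 0.110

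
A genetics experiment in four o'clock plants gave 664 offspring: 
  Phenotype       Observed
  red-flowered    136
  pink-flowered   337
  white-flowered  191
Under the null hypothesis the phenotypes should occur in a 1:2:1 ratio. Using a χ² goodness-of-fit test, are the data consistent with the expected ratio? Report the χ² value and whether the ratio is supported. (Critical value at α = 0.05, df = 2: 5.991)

9.262; not consistent

The 1:2:1 ratio has 4 parts, so with N = 664 the expected counts are:
  red-flowered: 664 × 1/4 = 166
  pink-flowered: 664 × 2/4 = 332
  white-flowered: 664 × 1/4 = 166
χ² = Σ (O − E)² / E
  red-flowered: (136 − 166)² / 166 = 5.4217
  pink-flowered: (337 − 332)² / 332 = 0.0753
  white-flowered: (191 − 166)² / 166 = 3.7651
χ² = 5.4217 + 0.0753 + 3.7651 = 9.2621 ≈ 9.262
Degrees of freedom = 3 − 1 = 2; critical value at α = 0.05 is 5.991.
Since 9.262 > 5.991, we reject the null hypothesis — the data do not fit the 1:2:1 ratio.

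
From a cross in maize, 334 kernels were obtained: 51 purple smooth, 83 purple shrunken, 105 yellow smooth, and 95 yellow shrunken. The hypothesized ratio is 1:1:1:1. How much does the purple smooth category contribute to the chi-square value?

12.650

Under the 1:1:1:1 hypothesis (Σ ratio = 4, N = 334):
  purple smooth: 334 × 1/4 = 83.5
  purple shrunken: 334 × 1/4 = 83.5
  yellow smooth: 334 × 1/4 = 83.5
  yellow shrunken: 334 × 1/4 = 83.5
Contribution of purple smooth: (51 − 83.5)² / 83.5 = 12.6497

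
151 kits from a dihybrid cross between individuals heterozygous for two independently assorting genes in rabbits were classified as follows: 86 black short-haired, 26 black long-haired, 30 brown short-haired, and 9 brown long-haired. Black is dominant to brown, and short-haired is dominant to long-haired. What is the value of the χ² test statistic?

0.323

A dihybrid F₂ with independent assortment and complete dominance at both loci gives a 9:3:3:1 phenotypic ratio.
Expected counts for N = 151 under a 9:3:3:1 ratio (total parts = 16):
  black short-haired: 151 × 9/16 = 84.9375
  black long-haired: 151 × 3/16 = 28.3125
  brown short-haired: 151 × 3/16 = 28.3125
  brown long-haired: 151 × 1/16 = 9.4375
χ² = Σ (O − E)² / E
  black short-haired: (86 − 84.9375)² / 84.9375 = 0.0133
  black long-haired: (26 − 28.3125)² / 28.3125 = 0.1889
  brown short-haired: (30 − 28.3125)² / 28.3125 = 0.1006
  brown long-haired: (9 − 9.4375)² / 9.4375 = 0.0203
χ² = 0.0133 + 0.1889 + 0.1006 + 0.0203 = 0.3231 ≈ 0.323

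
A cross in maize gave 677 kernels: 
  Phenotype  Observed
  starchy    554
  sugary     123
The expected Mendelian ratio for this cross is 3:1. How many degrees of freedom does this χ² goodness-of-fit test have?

1

A goodness-of-fit test with 2 phenotype classes has df = 2 − 1 = 1.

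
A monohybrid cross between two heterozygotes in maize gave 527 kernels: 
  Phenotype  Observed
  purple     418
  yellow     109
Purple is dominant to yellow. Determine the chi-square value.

For a monohybrid cross between heterozygotes with complete dominance, the expected phenotypic ratio is 3:1.
Expected counts for N = 527 under a 3:1 ratio (total parts = 4):
  purple: 527 × 3/4 = 395.25
  yellow: 527 × 1/4 = 131.75
χ² = Σ (O − E)² / E
  purple: (418 − 395.25)² / 395.25 = 1.3095
  yellow: (109 − 131.75)² / 131.75 = 3.9284
χ² = 1.3095 + 3.9284 = 5.2379 ≈ 5.238

5.238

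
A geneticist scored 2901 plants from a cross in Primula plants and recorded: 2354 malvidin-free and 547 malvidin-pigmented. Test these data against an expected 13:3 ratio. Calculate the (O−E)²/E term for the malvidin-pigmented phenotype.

Under the 13:3 hypothesis (Σ ratio = 16, N = 2901):
  malvidin-free: 2901 × 13/16 = 2357.0625
  malvidin-pigmented: 2901 × 3/16 = 543.9375
Contribution of malvidin-pigmented: (547 − 543.9375)² / 543.9375 = 0.0172

0.017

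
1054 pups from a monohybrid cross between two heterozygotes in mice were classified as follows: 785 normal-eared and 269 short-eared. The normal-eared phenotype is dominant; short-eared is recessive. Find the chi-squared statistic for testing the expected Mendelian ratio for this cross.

For a monohybrid cross between heterozygotes with complete dominance, the expected phenotypic ratio is 3:1.
The 3:1 ratio has 4 parts, so with N = 1054 the expected counts are:
  normal-eared: 1054 × 3/4 = 790.5
  short-eared: 1054 × 1/4 = 263.5
χ² = Σ (O − E)² / E
  normal-eared: (785 − 790.5)² / 790.5 = 0.0383
  short-eared: (269 − 263.5)² / 263.5 = 0.1148
χ² = 0.0383 + 0.1148 = 0.1531 ≈ 0.153

0.153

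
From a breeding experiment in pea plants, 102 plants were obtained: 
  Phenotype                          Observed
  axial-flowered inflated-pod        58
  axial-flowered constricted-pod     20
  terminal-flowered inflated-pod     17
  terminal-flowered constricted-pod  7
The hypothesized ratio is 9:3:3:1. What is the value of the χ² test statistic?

0.344

The 9:3:3:1 ratio has 16 parts, so with N = 102 the expected counts are:
  axial-flowered inflated-pod: 102 × 9/16 = 57.375
  axial-flowered constricted-pod: 102 × 3/16 = 19.125
  terminal-flowered inflated-pod: 102 × 3/16 = 19.125
  terminal-flowered constricted-pod: 102 × 1/16 = 6.375
χ² = Σ (O − E)² / E
  axial-flowered inflated-pod: (58 − 57.375)² / 57.375 = 0.0068
  axial-flowered constricted-pod: (20 − 19.125)² / 19.125 = 0.0400
  terminal-flowered inflated-pod: (17 − 19.125)² / 19.125 = 0.2361
  terminal-flowered constricted-pod: (7 − 6.375)² / 6.375 = 0.0613
χ² = 0.0068 + 0.0400 + 0.2361 + 0.0613 = 0.3442 ≈ 0.344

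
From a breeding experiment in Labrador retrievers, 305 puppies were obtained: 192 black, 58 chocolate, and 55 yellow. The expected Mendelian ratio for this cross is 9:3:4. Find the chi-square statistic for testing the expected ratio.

Under the 9:3:4 hypothesis (Σ ratio = 16, N = 305):
  black: 305 × 9/16 = 171.5625
  chocolate: 305 × 3/16 = 57.1875
  yellow: 305 × 4/16 = 76.25
χ² = Σ (O − E)² / E
  black: (192 − 171.5625)² / 171.5625 = 2.4346
  chocolate: (58 − 57.1875)² / 57.1875 = 0.0115
  yellow: (55 − 76.25)² / 76.25 = 5.9221
χ² = 2.4346 + 0.0115 + 5.9221 = 8.3682 ≈ 8.368

8.368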